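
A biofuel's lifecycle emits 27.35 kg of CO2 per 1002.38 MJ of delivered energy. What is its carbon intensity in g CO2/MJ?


CI = CO2 * 1000 / E
= 27.35 * 1000 / 1002.38
= 27.2851 g CO2/MJ

27.2851 g CO2/MJ


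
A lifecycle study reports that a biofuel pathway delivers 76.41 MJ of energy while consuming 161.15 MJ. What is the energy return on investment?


EROI = E_out / E_in
= 76.41 / 161.15
= 0.4742

0.4742


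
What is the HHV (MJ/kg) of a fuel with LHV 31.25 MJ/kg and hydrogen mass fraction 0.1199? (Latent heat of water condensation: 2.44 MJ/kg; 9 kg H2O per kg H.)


HHV = LHV + H_frac * 9 * 2.44
= 31.25 + 0.1199 * 9 * 2.44
= 33.8830 MJ/kg

33.8830 MJ/kg


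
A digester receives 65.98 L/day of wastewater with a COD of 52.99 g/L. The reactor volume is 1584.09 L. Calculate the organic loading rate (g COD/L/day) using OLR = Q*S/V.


OLR = Q * S / V
= 65.98 * 52.99 / 1584.09
= 2.2071 g/L/day

2.2071 g/L/day


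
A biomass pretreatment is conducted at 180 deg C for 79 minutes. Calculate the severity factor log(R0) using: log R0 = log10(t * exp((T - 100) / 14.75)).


logR0 = log10(t * exp((T - 100) / 14.75))
= log10(79 * exp((180 - 100) / 14.75))
= 4.2531

4.2531


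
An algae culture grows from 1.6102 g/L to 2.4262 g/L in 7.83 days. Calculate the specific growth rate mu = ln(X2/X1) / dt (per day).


mu = ln(X2/X1) / dt
= ln(2.4262/1.6102) / 7.83
= 0.0524 per day

0.0524 per day


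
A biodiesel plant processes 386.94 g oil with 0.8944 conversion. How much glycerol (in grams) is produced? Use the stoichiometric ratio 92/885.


glycerol = oil * conv * (92/885)
= 386.94 * 0.8944 * 92 / 885
= 35.9766 g

35.9766 g


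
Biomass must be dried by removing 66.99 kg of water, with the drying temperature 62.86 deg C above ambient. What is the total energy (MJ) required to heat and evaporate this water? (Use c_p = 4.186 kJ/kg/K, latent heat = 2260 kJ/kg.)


E = m_water * (4.186 * dT + 2260) / 1000
= 66.99 * (4.186 * 62.86 + 2260) / 1000
= 169.0246 MJ

169.0246 MJ


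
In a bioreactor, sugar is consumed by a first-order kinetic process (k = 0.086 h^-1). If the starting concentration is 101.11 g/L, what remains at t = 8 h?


S = S0 * exp(-k * t)
S = 101.11 * exp(-0.086 * 8)
S = 50.8159 g/L

50.8159 g/L


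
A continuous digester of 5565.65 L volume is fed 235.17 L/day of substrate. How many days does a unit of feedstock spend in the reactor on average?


HRT = V / Q
= 5565.65 / 235.17
= 23.6665 days

23.6665 days


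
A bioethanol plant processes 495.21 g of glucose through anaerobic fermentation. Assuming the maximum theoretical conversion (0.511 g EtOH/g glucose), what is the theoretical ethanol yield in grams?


Theoretical ethanol yield: m_EtOH = 0.511 * m_glucose
m_EtOH = 0.511 * 495.21 = 253.0523 g

253.0523 g


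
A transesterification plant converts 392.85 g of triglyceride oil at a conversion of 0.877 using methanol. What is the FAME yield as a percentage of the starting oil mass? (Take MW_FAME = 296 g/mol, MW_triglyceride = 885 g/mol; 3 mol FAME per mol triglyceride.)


m_FAME = oil * conv * (3 * 296 / 885) = oil * conv * (888/885)
= 392.85 * 0.877 * 888 / 885
= 345.6973 g
Y = m_FAME / oil * 100 = conv * (888/885) * 100
= 0.877 * 888 / 885 * 100
= 88.00%

88.00%


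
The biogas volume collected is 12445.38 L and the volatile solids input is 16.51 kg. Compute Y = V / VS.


Y = V / VS
= 12445.38 / 16.51
= 753.8086 L/kg VS

753.8086 L/kg VS


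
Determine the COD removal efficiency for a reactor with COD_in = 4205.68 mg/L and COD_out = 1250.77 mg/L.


eta = (COD_in - COD_out) / COD_in * 100
= (4205.68 - 1250.77) / 4205.68 * 100
= 70.2600%

70.2600%


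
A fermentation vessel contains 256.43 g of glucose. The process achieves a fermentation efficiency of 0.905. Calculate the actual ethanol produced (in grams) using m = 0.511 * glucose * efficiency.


Actual ethanol: m = 0.511 * 256.43 * 0.905
m = 118.5873 g

118.5873 g


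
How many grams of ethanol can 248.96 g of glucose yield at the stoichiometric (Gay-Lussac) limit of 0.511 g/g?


Theoretical ethanol yield: m_EtOH = 0.511 * m_glucose
m_EtOH = 0.511 * 248.96 = 127.2186 g

127.2186 g


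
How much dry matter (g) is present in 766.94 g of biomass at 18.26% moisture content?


Wd = Ww * (1 - MC/100)
= 766.94 * (1 - 18.26/100)
= 626.8968 g

626.8968 g


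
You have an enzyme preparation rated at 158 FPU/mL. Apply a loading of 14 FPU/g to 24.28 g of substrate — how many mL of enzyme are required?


V = dosage * m_sub / activity
V = 14 * 24.28 / 158
V = 2.1514 mL

2.1514 mL


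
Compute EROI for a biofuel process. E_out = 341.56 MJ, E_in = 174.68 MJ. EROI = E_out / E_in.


EROI = E_out / E_in
= 341.56 / 174.68
= 1.9553

1.9553


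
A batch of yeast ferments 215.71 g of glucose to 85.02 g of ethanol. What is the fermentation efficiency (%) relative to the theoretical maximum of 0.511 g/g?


Fermentation efficiency = (actual / (0.511 * glucose)) * 100
= (85.02 / (0.511 * 215.71)) * 100
= 77.1312%

77.1312%


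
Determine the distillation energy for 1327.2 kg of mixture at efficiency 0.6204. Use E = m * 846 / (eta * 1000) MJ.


E = m * 846 / (eta * 1000)
= 1327.2 * 846 / (0.6204 * 1000)
= 1809.8182 MJ

1809.8182 MJ


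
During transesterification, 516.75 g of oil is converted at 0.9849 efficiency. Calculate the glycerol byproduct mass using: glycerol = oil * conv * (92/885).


glycerol = oil * conv * (92/885)
= 516.75 * 0.9849 * 92 / 885
= 52.9075 g

52.9075 g


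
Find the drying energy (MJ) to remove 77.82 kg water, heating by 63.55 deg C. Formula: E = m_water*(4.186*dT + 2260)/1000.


E = m_water * (4.186 * dT + 2260) / 1000
= 77.82 * (4.186 * 63.55 + 2260) / 1000
= 196.5749 MJ

196.5749 MJ


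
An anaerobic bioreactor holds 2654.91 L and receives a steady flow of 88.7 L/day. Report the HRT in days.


HRT = V / Q
= 2654.91 / 88.7
= 29.9313 days

29.9313 days


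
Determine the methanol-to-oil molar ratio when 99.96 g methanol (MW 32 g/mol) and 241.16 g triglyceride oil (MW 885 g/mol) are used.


Molar ratio = n_MeOH / n_oil = (MeOH/32) / (oil/885) = (MeOH * 885) / (32 * oil)
= (99.96 * 885) / (32 * 241.16)
= 11.4634

11.4634


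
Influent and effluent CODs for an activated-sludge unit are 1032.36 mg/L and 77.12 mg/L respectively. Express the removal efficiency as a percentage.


eta = (COD_in - COD_out) / COD_in * 100
= (1032.36 - 77.12) / 1032.36 * 100
= 92.5297%

92.5297%


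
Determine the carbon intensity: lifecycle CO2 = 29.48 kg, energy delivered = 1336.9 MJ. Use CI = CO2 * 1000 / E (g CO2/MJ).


CI = CO2 * 1000 / E
= 29.48 * 1000 / 1336.9
= 22.0510 g CO2/MJ

22.0510 g CO2/MJ


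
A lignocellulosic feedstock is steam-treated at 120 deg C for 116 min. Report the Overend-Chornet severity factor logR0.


logR0 = log10(t * exp((T - 100) / 14.75))
= log10(116 * exp((120 - 100) / 14.75))
= 2.6533

2.6533


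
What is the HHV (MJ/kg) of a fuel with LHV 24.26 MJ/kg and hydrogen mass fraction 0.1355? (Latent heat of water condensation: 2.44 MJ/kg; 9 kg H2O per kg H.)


HHV = LHV + H_frac * 9 * 2.44
= 24.26 + 0.1355 * 9 * 2.44
= 27.2356 MJ/kg

27.2356 MJ/kg


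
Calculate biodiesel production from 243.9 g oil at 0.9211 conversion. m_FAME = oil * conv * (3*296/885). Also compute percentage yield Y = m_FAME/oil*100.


m_FAME = oil * conv * (3 * 296 / 885) = oil * conv * (888/885)
= 243.9 * 0.9211 * 888 / 885
= 225.4178 g
Y = m_FAME / oil * 100 = conv * (888/885) * 100
= 0.9211 * 888 / 885 * 100
= 92.42%

225.4178 g FAME; Y = 92.42%


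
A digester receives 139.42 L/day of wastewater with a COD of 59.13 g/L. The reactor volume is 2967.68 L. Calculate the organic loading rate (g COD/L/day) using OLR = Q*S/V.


OLR = Q * S / V
= 139.42 * 59.13 / 2967.68
= 2.7779 g/L/day

2.7779 g/L/day


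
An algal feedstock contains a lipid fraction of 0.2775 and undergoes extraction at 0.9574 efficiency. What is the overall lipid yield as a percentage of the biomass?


Y = lipid_content * extraction_eff * 100
= 0.2775 * 0.9574 * 100
= 26.5679%

26.5679%


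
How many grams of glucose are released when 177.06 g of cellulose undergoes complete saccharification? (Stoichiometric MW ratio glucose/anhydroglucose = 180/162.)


glucose = cellulose * 180/162
= 177.06 * 180/162
= 196.7333 g

196.7333 g


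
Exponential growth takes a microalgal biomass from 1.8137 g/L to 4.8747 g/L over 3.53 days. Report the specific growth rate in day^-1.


mu = ln(X2/X1) / dt
= ln(4.8747/1.8137) / 3.53
= 0.2801 per day

0.2801 per day


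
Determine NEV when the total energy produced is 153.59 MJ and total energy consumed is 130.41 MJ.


NEV = E_out - E_in
= 153.59 - 130.41
= 23.1800 MJ

23.1800 MJ


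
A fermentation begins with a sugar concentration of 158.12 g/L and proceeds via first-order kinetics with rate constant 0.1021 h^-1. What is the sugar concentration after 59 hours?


S = S0 * exp(-k * t)
S = 158.12 * exp(-0.1021 * 59)
S = 0.3827 g/L

0.3827 g/L


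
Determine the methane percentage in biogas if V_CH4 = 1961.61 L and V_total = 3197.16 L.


CH4% = V_CH4 / V_total * 100
= 1961.61 / 3197.16 * 100
= 61.3548%

61.3548%


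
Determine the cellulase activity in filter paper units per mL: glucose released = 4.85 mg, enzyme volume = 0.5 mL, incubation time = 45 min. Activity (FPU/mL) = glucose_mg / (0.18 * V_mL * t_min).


Activity = glucose_mg / (0.18 mg/umol * V_mL * t_min)
= 4.85 / (0.18 * 0.5 * 45)
= 1.1975 FPU/mL

1.1975 FPU/mL


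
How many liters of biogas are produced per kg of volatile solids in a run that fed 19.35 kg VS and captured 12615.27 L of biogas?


Y = V / VS
= 12615.27 / 19.35
= 651.9519 L/kg VS

651.9519 L/kg VS


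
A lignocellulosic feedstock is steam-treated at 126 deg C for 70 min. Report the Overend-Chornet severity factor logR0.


logR0 = log10(t * exp((T - 100) / 14.75))
= log10(70 * exp((126 - 100) / 14.75))
= 2.6106

2.6106


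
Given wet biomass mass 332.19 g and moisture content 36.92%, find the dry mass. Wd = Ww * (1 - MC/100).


Wd = Ww * (1 - MC/100)
= 332.19 * (1 - 36.92/100)
= 209.5455 g

209.5455 g


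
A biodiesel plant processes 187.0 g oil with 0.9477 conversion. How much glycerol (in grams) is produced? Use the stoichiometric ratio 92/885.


glycerol = oil * conv * (92/885)
= 187.0 * 0.9477 * 92 / 885
= 18.4229 g

18.4229 g


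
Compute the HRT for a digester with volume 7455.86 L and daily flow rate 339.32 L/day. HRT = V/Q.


HRT = V / Q
= 7455.86 / 339.32
= 21.9729 days

21.9729 days


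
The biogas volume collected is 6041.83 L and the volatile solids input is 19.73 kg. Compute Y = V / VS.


Y = V / VS
= 6041.83 / 19.73
= 306.2255 L/kg VS

306.2255 L/kg VS


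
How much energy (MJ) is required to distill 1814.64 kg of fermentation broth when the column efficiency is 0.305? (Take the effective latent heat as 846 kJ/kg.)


E = m * 846 / (eta * 1000)
= 1814.64 * 846 / (0.305 * 1000)
= 5033.3949 MJ

5033.3949 MJ


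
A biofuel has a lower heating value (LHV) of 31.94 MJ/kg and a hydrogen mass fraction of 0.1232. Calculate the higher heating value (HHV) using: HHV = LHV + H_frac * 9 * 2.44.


HHV = LHV + H_frac * 9 * 2.44
= 31.94 + 0.1232 * 9 * 2.44
= 34.6455 MJ/kg

34.6455 MJ/kg


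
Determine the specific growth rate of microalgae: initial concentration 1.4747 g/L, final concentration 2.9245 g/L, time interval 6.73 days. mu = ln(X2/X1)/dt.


mu = ln(X2/X1) / dt
= ln(2.9245/1.4747) / 6.73
= 0.1017 per day

0.1017 per day


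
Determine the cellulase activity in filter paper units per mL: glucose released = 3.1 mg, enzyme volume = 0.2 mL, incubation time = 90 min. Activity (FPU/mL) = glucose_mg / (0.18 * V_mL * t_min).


Activity = glucose_mg / (0.18 mg/umol * V_mL * t_min)
= 3.1 / (0.18 * 0.2 * 90)
= 0.9568 FPU/mL

0.9568 FPU/mL


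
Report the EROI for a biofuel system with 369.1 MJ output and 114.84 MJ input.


EROI = E_out / E_in
= 369.1 / 114.84
= 3.2140

3.2140


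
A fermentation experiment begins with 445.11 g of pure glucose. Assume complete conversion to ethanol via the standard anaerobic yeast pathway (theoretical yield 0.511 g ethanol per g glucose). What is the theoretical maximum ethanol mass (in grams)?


Theoretical ethanol yield: m_EtOH = 0.511 * m_glucose
m_EtOH = 0.511 * 445.11 = 227.4512 g

227.4512 g


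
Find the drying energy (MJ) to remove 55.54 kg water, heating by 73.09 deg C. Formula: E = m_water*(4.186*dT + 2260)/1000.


E = m_water * (4.186 * dT + 2260) / 1000
= 55.54 * (4.186 * 73.09 + 2260) / 1000
= 142.5131 MJ

142.5131 MJ


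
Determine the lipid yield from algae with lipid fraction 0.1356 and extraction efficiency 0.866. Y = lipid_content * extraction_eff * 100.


Y = lipid_content * extraction_eff * 100
= 0.1356 * 0.866 * 100
= 11.7430%

11.7430%


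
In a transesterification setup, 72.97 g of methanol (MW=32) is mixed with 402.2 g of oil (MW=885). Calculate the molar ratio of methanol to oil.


Molar ratio = n_MeOH / n_oil = (MeOH/32) / (oil/885) = (MeOH * 885) / (32 * oil)
= (72.97 * 885) / (32 * 402.2)
= 5.0176

5.0176


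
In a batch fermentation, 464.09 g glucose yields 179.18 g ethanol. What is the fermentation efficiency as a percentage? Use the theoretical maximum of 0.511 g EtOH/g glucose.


Fermentation efficiency = (actual / (0.511 * glucose)) * 100
= (179.18 / (0.511 * 464.09)) * 100
= 75.5556%

75.5556%


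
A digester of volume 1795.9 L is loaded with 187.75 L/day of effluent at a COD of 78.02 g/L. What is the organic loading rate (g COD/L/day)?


OLR = Q * S / V
= 187.75 * 78.02 / 1795.9
= 8.1565 g/L/day

8.1565 g/L/day


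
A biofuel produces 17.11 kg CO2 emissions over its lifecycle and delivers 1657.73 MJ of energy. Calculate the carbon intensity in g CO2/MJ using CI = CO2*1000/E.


CI = CO2 * 1000 / E
= 17.11 * 1000 / 1657.73
= 10.3213 g CO2/MJ

10.3213 g CO2/MJ


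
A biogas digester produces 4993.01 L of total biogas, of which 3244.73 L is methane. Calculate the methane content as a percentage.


CH4% = V_CH4 / V_total * 100
= 3244.73 / 4993.01 * 100
= 64.9854%

64.9854%


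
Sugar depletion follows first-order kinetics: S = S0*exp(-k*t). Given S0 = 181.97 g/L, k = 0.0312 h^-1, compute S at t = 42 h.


S = S0 * exp(-k * t)
S = 181.97 * exp(-0.0312 * 42)
S = 49.0795 g/L

49.0795 g/L


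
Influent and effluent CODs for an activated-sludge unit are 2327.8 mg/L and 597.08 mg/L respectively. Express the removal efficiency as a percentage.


eta = (COD_in - COD_out) / COD_in * 100
= (2327.8 - 597.08) / 2327.8 * 100
= 74.3500%

74.3500%


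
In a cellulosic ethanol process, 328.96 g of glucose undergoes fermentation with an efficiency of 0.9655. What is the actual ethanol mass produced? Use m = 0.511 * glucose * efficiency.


Actual ethanol: m = 0.511 * 328.96 * 0.9655
m = 162.2992 g

162.2992 g


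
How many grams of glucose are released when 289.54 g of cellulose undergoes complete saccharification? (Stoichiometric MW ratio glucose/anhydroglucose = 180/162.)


glucose = cellulose * 180/162
= 289.54 * 180/162
= 321.7111 g

321.7111 g


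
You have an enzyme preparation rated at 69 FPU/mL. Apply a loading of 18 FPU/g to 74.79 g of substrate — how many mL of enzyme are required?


V = dosage * m_sub / activity
V = 18 * 74.79 / 69
V = 19.5104 mL

19.5104 mL


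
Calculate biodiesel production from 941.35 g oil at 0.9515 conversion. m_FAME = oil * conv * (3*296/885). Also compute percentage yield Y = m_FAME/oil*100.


m_FAME = oil * conv * (3 * 296 / 885) = oil * conv * (888/885)
= 941.35 * 0.9515 * 888 / 885
= 898.7308 g
Y = m_FAME / oil * 100 = conv * (888/885) * 100
= 0.9515 * 888 / 885 * 100
= 95.47%

898.7308 g FAME; Y = 95.47%


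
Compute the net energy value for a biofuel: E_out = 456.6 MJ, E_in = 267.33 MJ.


NEV = E_out - E_in
= 456.6 - 267.33
= 189.2700 MJ

189.2700 MJ


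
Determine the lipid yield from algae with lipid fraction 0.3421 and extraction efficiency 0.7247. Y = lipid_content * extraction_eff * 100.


Y = lipid_content * extraction_eff * 100
= 0.3421 * 0.7247 * 100
= 24.7920%

24.7920%


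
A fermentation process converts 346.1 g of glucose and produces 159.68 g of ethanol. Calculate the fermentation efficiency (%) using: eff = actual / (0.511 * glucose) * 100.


Fermentation efficiency = (actual / (0.511 * glucose)) * 100
= (159.68 / (0.511 * 346.1)) * 100
= 90.2876%

90.2876%


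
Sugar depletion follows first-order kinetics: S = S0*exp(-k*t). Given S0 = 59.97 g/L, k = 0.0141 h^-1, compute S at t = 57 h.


S = S0 * exp(-k * t)
S = 59.97 * exp(-0.0141 * 57)
S = 26.8467 g/L

26.8467 g/L


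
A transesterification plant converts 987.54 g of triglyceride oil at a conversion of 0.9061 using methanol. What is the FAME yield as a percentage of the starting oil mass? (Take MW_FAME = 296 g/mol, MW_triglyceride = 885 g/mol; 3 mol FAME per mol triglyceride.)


m_FAME = oil * conv * (3 * 296 / 885) = oil * conv * (888/885)
= 987.54 * 0.9061 * 888 / 885
= 897.8432 g
Y = m_FAME / oil * 100 = conv * (888/885) * 100
= 0.9061 * 888 / 885 * 100
= 90.92%

90.92%


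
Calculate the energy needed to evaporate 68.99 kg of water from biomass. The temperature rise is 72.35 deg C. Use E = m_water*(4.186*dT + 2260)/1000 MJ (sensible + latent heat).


E = m_water * (4.186 * dT + 2260) / 1000
= 68.99 * (4.186 * 72.35 + 2260) / 1000
= 176.8115 MJ

176.8115 MJ


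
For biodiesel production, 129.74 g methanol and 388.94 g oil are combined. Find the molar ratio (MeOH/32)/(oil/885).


Molar ratio = n_MeOH / n_oil = (MeOH/32) / (oil/885) = (MeOH * 885) / (32 * oil)
= (129.74 * 885) / (32 * 388.94)
= 9.2254

9.2254


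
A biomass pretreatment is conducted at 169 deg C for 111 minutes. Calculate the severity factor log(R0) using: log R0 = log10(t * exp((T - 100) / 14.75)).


logR0 = log10(t * exp((T - 100) / 14.75))
= log10(111 * exp((169 - 100) / 14.75))
= 4.0769

4.0769


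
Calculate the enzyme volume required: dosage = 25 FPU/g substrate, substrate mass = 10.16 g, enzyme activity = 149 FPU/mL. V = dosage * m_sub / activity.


V = dosage * m_sub / activity
V = 25 * 10.16 / 149
V = 1.7047 mL

1.7047 mL


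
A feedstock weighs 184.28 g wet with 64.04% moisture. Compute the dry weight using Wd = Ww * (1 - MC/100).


Wd = Ww * (1 - MC/100)
= 184.28 * (1 - 64.04/100)
= 66.2671 g

66.2671 g


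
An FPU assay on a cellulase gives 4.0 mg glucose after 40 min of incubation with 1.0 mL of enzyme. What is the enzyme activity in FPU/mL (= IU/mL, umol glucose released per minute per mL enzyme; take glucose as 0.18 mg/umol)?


Activity = glucose_mg / (0.18 mg/umol * V_mL * t_min)
= 4.0 / (0.18 * 1.0 * 40)
= 0.5556 FPU/mL

0.5556 FPU/mL


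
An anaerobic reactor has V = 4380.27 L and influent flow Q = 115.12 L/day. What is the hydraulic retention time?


HRT = V / Q
= 4380.27 / 115.12
= 38.0496 days

38.0496 days


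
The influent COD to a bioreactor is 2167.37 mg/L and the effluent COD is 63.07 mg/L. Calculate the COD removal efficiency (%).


eta = (COD_in - COD_out) / COD_in * 100
= (2167.37 - 63.07) / 2167.37 * 100
= 97.0900%

97.0900%


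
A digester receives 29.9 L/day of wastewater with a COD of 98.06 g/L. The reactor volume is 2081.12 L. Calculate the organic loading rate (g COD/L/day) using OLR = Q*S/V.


OLR = Q * S / V
= 29.9 * 98.06 / 2081.12
= 1.4089 g/L/day

1.4089 g/L/day


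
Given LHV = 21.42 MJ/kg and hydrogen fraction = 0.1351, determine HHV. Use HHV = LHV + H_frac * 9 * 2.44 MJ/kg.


HHV = LHV + H_frac * 9 * 2.44
= 21.42 + 0.1351 * 9 * 2.44
= 24.3868 MJ/kg

24.3868 MJ/kg


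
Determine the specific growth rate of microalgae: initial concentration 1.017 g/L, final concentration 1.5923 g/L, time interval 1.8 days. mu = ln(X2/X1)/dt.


mu = ln(X2/X1) / dt
= ln(1.5923/1.017) / 1.8
= 0.2491 per day

0.2491 per day


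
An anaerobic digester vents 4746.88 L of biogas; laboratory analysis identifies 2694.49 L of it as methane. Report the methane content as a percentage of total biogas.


CH4% = V_CH4 / V_total * 100
= 2694.49 / 4746.88 * 100
= 56.7634%

56.7634%


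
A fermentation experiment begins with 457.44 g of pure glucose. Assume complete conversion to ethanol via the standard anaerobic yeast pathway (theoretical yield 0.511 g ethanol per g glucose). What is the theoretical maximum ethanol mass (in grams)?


Theoretical ethanol yield: m_EtOH = 0.511 * m_glucose
m_EtOH = 0.511 * 457.44 = 233.7518 g

233.7518 g


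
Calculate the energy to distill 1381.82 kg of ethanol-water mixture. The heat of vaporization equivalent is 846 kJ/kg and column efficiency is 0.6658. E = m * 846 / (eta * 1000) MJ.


E = m * 846 / (eta * 1000)
= 1381.82 * 846 / (0.6658 * 1000)
= 1755.8121 MJ

1755.8121 MJ


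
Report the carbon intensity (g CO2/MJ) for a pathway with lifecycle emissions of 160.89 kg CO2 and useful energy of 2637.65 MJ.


CI = CO2 * 1000 / E
= 160.89 * 1000 / 2637.65
= 60.9975 g CO2/MJ

60.9975 g CO2/MJ


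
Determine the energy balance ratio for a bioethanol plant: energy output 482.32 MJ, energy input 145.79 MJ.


EROI = E_out / E_in
= 482.32 / 145.79
= 3.3083

3.3083


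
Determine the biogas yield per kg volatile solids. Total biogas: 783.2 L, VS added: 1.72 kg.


Y = V / VS
= 783.2 / 1.72
= 455.3488 L/kg VS

455.3488 L/kg VS


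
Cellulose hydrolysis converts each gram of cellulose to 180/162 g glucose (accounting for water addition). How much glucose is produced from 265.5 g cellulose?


glucose = cellulose * 180/162
= 265.5 * 180/162
= 295.0000 g

295.0000 g


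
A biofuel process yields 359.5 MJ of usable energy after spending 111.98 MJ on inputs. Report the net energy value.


NEV = E_out - E_in
= 359.5 - 111.98
= 247.5200 MJ

247.5200 MJ


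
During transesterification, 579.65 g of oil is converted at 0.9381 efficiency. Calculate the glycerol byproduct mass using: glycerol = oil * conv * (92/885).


glycerol = oil * conv * (92/885)
= 579.65 * 0.9381 * 92 / 885
= 56.5275 g

56.5275 g


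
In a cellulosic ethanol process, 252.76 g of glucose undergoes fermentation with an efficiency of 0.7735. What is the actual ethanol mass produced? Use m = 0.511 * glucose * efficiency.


Actual ethanol: m = 0.511 * 252.76 * 0.7735
m = 99.9055 g

99.9055 g


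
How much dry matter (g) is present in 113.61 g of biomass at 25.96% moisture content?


Wd = Ww * (1 - MC/100)
= 113.61 * (1 - 25.96/100)
= 84.1168 g

84.1168 g


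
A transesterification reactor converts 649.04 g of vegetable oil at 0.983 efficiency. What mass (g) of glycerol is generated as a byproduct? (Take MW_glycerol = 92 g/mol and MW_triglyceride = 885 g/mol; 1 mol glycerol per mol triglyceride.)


glycerol = oil * conv * (92/885)
= 649.04 * 0.983 * 92 / 885
= 66.3238 g

66.3238 g


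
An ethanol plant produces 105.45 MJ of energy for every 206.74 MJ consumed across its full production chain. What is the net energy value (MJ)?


NEV = E_out - E_in
= 105.45 - 206.74
= -101.2900 MJ

-101.2900 MJ


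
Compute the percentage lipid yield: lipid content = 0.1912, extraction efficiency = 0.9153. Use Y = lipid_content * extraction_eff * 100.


Y = lipid_content * extraction_eff * 100
= 0.1912 * 0.9153 * 100
= 17.5005%

17.5005%


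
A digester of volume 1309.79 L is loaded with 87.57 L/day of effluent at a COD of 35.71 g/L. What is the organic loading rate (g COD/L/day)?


OLR = Q * S / V
= 87.57 * 35.71 / 1309.79
= 2.3875 g/L/day

2.3875 g/L/day


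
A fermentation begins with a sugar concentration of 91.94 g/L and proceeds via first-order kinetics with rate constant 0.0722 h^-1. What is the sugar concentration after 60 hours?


S = S0 * exp(-k * t)
S = 91.94 * exp(-0.0722 * 60)
S = 1.2082 g/L

1.2082 g/L


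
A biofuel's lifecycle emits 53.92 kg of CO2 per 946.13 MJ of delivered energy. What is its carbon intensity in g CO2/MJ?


CI = CO2 * 1000 / E
= 53.92 * 1000 / 946.13
= 56.9901 g CO2/MJ

56.9901 g CO2/MJ


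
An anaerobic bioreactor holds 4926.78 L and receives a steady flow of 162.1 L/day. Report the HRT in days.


HRT = V / Q
= 4926.78 / 162.1
= 30.3935 days

30.3935 days


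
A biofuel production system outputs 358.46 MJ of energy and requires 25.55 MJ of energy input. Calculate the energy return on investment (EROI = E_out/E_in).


EROI = E_out / E_in
= 358.46 / 25.55
= 14.0297

14.0297


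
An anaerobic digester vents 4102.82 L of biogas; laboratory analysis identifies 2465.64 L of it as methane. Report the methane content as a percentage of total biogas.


CH4% = V_CH4 / V_total * 100
= 2465.64 / 4102.82 * 100
= 60.0962%

60.0962%


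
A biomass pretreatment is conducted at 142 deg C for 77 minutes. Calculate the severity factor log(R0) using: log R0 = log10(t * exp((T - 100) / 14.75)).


logR0 = log10(t * exp((T - 100) / 14.75))
= log10(77 * exp((142 - 100) / 14.75))
= 3.1231

3.1231


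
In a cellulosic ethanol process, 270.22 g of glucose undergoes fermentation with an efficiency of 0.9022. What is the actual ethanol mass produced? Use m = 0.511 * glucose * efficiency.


Actual ethanol: m = 0.511 * 270.22 * 0.9022
m = 124.5780 g

124.5780 g


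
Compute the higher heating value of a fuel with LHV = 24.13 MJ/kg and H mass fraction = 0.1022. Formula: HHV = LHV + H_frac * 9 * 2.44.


HHV = LHV + H_frac * 9 * 2.44
= 24.13 + 0.1022 * 9 * 2.44
= 26.3743 MJ/kg

26.3743 MJ/kg


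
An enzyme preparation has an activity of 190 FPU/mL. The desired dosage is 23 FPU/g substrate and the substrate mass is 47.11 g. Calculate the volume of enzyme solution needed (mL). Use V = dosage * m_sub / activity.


V = dosage * m_sub / activity
V = 23 * 47.11 / 190
V = 5.7028 mL

5.7028 mL


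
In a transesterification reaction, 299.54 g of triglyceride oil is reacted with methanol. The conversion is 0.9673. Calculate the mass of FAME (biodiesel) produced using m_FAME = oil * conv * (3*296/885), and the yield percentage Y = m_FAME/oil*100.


m_FAME = oil * conv * (3 * 296 / 885) = oil * conv * (888/885)
= 299.54 * 0.9673 * 888 / 885
= 290.7272 g
Y = m_FAME / oil * 100 = conv * (888/885) * 100
= 0.9673 * 888 / 885 * 100
= 97.06%

290.7272 g FAME; Y = 97.06%


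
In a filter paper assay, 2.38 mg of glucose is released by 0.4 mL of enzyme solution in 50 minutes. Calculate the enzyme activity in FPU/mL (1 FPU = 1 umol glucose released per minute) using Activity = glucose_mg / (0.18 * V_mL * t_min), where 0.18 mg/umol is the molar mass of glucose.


Activity = glucose_mg / (0.18 mg/umol * V_mL * t_min)
= 2.38 / (0.18 * 0.4 * 50)
= 0.6611 FPU/mL

0.6611 FPU/mL


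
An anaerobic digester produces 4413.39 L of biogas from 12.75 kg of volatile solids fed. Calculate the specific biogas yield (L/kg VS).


Y = V / VS
= 4413.39 / 12.75
= 346.1482 L/kg VS

346.1482 L/kg VS


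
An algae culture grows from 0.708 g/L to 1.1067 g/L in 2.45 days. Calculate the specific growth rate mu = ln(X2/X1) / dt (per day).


mu = ln(X2/X1) / dt
= ln(1.1067/0.708) / 2.45
= 0.1823 per day

0.1823 per day


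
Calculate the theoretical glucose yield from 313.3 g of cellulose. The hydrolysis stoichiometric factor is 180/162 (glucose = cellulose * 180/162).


glucose = cellulose * 180/162
= 313.3 * 180/162
= 348.1111 g

348.1111 g


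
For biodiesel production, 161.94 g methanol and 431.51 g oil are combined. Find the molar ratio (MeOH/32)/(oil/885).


Molar ratio = n_MeOH / n_oil = (MeOH/32) / (oil/885) = (MeOH * 885) / (32 * oil)
= (161.94 * 885) / (32 * 431.51)
= 10.3790

10.3790


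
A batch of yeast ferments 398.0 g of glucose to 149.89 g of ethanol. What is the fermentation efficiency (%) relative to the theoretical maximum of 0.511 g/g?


Fermentation efficiency = (actual / (0.511 * glucose)) * 100
= (149.89 / (0.511 * 398.0)) * 100
= 73.7002%

73.7002%


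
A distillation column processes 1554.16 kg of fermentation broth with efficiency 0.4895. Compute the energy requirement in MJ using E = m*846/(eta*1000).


E = m * 846 / (eta * 1000)
= 1554.16 * 846 / (0.4895 * 1000)
= 2686.0457 MJ

2686.0457 MJ


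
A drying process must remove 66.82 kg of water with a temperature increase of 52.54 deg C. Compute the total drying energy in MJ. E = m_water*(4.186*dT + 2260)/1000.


E = m_water * (4.186 * dT + 2260) / 1000
= 66.82 * (4.186 * 52.54 + 2260) / 1000
= 165.7091 MJ

165.7091 MJ


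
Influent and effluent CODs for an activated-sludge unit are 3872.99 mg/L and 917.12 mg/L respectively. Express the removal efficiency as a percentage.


eta = (COD_in - COD_out) / COD_in * 100
= (3872.99 - 917.12) / 3872.99 * 100
= 76.3201%

76.3201%


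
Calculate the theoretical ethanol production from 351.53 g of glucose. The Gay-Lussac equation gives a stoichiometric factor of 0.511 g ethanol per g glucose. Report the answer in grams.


Theoretical ethanol yield: m_EtOH = 0.511 * m_glucose
m_EtOH = 0.511 * 351.53 = 179.6318 g

179.6318 g


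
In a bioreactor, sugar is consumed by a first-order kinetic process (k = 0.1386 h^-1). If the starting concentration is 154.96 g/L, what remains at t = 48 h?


S = S0 * exp(-k * t)
S = 154.96 * exp(-0.1386 * 48)
S = 0.2000 g/L

0.2000 g/L


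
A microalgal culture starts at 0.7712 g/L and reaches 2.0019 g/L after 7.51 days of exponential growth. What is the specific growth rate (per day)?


mu = ln(X2/X1) / dt
= ln(2.0019/0.7712) / 7.51
= 0.1270 per day

0.1270 per day


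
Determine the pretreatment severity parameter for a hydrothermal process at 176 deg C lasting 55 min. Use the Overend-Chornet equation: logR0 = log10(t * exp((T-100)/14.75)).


logR0 = log10(t * exp((T - 100) / 14.75))
= log10(55 * exp((176 - 100) / 14.75))
= 3.9781

3.9781


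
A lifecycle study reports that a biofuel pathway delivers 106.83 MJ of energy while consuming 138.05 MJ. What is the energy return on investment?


EROI = E_out / E_in
= 106.83 / 138.05
= 0.7739

0.7739


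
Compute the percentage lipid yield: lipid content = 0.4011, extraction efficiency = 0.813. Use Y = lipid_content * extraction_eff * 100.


Y = lipid_content * extraction_eff * 100
= 0.4011 * 0.813 * 100
= 32.6094%

32.6094%


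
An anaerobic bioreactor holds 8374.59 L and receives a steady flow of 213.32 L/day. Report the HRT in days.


HRT = V / Q
= 8374.59 / 213.32
= 39.2583 days

39.2583 days


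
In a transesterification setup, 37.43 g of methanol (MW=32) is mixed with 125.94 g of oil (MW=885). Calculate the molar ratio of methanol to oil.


Molar ratio = n_MeOH / n_oil = (MeOH/32) / (oil/885) = (MeOH * 885) / (32 * oil)
= (37.43 * 885) / (32 * 125.94)
= 8.2196

8.2196


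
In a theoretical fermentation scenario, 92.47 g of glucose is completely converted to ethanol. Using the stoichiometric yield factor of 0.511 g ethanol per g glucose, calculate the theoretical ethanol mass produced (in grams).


Theoretical ethanol yield: m_EtOH = 0.511 * m_glucose
m_EtOH = 0.511 * 92.47 = 47.2522 g

47.2522 g


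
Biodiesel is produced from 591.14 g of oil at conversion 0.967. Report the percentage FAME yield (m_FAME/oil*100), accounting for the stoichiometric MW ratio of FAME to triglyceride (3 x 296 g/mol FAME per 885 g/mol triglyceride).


m_FAME = oil * conv * (3 * 296 / 885) = oil * conv * (888/885)
= 591.14 * 0.967 * 888 / 885
= 573.5701 g
Y = m_FAME / oil * 100 = conv * (888/885) * 100
= 0.967 * 888 / 885 * 100
= 97.03%

97.03%


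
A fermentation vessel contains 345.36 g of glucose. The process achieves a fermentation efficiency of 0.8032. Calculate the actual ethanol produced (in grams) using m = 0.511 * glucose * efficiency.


Actual ethanol: m = 0.511 * 345.36 * 0.8032
m = 141.7479 g

141.7479 g


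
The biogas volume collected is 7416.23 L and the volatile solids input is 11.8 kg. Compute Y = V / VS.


Y = V / VS
= 7416.23 / 11.8
= 628.4941 L/kg VS

628.4941 L/kg VS


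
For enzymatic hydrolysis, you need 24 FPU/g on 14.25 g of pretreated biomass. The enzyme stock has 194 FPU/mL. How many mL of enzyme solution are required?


V = dosage * m_sub / activity
V = 24 * 14.25 / 194
V = 1.7629 mL

1.7629 mL


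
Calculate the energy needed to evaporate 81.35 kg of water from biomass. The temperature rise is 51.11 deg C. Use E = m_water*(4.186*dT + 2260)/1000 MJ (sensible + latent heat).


E = m_water * (4.186 * dT + 2260) / 1000
= 81.35 * (4.186 * 51.11 + 2260) / 1000
= 201.2555 MJ

201.2555 MJ


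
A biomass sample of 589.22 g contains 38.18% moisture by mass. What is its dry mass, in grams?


Wd = Ww * (1 - MC/100)
= 589.22 * (1 - 38.18/100)
= 364.2558 g

364.2558 g


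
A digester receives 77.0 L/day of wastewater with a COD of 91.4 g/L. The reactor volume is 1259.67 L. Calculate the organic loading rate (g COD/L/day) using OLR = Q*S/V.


OLR = Q * S / V
= 77.0 * 91.4 / 1259.67
= 5.5870 g/L/day

5.5870 g/L/day


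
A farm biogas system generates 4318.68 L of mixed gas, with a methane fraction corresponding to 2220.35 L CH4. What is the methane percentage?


CH4% = V_CH4 / V_total * 100
= 2220.35 / 4318.68 * 100
= 51.4127%

51.4127%


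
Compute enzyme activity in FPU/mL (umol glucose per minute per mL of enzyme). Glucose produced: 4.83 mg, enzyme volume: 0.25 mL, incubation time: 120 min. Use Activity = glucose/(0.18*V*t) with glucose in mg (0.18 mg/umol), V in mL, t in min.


Activity = glucose_mg / (0.18 mg/umol * V_mL * t_min)
= 4.83 / (0.18 * 0.25 * 120)
= 0.8944 FPU/mL

0.8944 FPU/mL


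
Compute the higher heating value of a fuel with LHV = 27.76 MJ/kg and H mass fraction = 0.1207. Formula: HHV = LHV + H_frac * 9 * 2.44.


HHV = LHV + H_frac * 9 * 2.44
= 27.76 + 0.1207 * 9 * 2.44
= 30.4106 MJ/kg

30.4106 MJ/kg


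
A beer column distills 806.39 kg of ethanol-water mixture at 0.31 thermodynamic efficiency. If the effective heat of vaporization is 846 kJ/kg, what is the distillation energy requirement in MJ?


E = m * 846 / (eta * 1000)
= 806.39 * 846 / (0.31 * 1000)
= 2200.6643 MJ

2200.6643 MJ


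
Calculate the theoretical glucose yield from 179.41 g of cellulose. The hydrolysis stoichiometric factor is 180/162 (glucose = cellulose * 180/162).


glucose = cellulose * 180/162
= 179.41 * 180/162
= 199.3444 g

199.3444 g


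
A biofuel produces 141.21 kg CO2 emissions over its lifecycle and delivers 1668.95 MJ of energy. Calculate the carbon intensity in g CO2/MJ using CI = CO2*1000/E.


CI = CO2 * 1000 / E
= 141.21 * 1000 / 1668.95
= 84.6101 g CO2/MJ

84.6101 g CO2/MJ


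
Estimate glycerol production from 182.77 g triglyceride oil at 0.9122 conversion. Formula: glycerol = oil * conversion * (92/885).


glycerol = oil * conv * (92/885)
= 182.77 * 0.9122 * 92 / 885
= 17.3316 g

17.3316 g


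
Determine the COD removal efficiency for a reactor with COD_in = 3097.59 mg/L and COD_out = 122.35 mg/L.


eta = (COD_in - COD_out) / COD_in * 100
= (3097.59 - 122.35) / 3097.59 * 100
= 96.0502%

96.0502%


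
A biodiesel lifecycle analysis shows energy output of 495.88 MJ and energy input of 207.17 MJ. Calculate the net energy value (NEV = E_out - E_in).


NEV = E_out - E_in
= 495.88 - 207.17
= 288.7100 MJ

288.7100 MJ


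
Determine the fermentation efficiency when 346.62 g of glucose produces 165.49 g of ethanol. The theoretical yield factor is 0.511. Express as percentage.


Fermentation efficiency = (actual / (0.511 * glucose)) * 100
= (165.49 / (0.511 * 346.62)) * 100
= 93.4323%

93.4323%


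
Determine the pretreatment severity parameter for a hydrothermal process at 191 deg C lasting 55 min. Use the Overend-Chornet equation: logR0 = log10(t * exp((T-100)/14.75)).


logR0 = log10(t * exp((T - 100) / 14.75))
= log10(55 * exp((191 - 100) / 14.75))
= 4.4197

4.4197


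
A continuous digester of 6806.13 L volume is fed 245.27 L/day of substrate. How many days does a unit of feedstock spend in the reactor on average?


HRT = V / Q
= 6806.13 / 245.27
= 27.7495 days

27.7495 days


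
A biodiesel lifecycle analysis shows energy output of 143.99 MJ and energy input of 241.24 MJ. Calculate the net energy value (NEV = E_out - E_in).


NEV = E_out - E_in
= 143.99 - 241.24
= -97.2500 MJ

-97.2500 MJ


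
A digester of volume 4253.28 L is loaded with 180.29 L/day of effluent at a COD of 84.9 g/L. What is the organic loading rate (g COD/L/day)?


OLR = Q * S / V
= 180.29 * 84.9 / 4253.28
= 3.5988 g/L/day

3.5988 g/L/day


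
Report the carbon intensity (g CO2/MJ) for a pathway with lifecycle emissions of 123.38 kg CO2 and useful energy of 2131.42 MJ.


CI = CO2 * 1000 / E
= 123.38 * 1000 / 2131.42
= 57.8863 g CO2/MJ

57.8863 g CO2/MJ


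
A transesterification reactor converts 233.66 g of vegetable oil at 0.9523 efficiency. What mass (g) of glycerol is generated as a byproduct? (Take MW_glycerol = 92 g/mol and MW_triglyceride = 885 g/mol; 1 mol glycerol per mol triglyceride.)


glycerol = oil * conv * (92/885)
= 233.66 * 0.9523 * 92 / 885
= 23.1314 g

23.1314 g


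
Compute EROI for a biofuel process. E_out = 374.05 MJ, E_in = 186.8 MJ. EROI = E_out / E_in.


EROI = E_out / E_in
= 374.05 / 186.8
= 2.0024

2.0024


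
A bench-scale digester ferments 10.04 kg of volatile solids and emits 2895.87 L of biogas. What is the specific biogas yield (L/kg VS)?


Y = V / VS
= 2895.87 / 10.04
= 288.4333 L/kg VS

288.4333 L/kg VS


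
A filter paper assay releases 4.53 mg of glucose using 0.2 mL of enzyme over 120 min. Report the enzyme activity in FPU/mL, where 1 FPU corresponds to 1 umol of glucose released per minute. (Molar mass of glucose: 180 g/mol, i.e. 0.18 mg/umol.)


Activity = glucose_mg / (0.18 mg/umol * V_mL * t_min)
= 4.53 / (0.18 * 0.2 * 120)
= 1.0486 FPU/mL

1.0486 FPU/mL


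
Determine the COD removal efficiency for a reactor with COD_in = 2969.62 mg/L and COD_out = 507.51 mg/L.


eta = (COD_in - COD_out) / COD_in * 100
= (2969.62 - 507.51) / 2969.62 * 100
= 82.9099%

82.9099%


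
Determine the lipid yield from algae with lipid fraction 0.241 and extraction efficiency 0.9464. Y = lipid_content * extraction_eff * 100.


Y = lipid_content * extraction_eff * 100
= 0.241 * 0.9464 * 100
= 22.8082%

22.8082%


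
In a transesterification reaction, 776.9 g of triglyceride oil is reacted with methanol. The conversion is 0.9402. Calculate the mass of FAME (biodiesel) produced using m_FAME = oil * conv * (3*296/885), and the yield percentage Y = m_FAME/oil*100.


m_FAME = oil * conv * (3 * 296 / 885) = oil * conv * (888/885)
= 776.9 * 0.9402 * 888 / 885
= 732.9175 g
Y = m_FAME / oil * 100 = conv * (888/885) * 100
= 0.9402 * 888 / 885 * 100
= 94.34%

732.9175 g FAME; Y = 94.34%


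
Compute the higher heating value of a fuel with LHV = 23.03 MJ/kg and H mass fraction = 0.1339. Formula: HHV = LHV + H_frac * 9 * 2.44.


HHV = LHV + H_frac * 9 * 2.44
= 23.03 + 0.1339 * 9 * 2.44
= 25.9704 MJ/kg

25.9704 MJ/kg


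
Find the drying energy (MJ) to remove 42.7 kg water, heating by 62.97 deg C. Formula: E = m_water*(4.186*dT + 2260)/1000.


E = m_water * (4.186 * dT + 2260) / 1000
= 42.7 * (4.186 * 62.97 + 2260) / 1000
= 107.7574 MJ

107.7574 MJ


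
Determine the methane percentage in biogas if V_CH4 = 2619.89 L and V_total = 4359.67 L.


CH4% = V_CH4 / V_total * 100
= 2619.89 / 4359.67 * 100
= 60.0938%

60.0938%


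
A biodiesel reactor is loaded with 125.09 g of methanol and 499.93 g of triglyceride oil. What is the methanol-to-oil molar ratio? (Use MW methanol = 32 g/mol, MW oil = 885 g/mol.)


Molar ratio = n_MeOH / n_oil = (MeOH/32) / (oil/885) = (MeOH * 885) / (32 * oil)
= (125.09 * 885) / (32 * 499.93)
= 6.9200

6.9200


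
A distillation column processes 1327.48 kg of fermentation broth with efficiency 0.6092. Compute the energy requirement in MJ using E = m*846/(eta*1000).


E = m * 846 / (eta * 1000)
= 1327.48 * 846 / (0.6092 * 1000)
= 1843.4801 MJ

1843.4801 MJ
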